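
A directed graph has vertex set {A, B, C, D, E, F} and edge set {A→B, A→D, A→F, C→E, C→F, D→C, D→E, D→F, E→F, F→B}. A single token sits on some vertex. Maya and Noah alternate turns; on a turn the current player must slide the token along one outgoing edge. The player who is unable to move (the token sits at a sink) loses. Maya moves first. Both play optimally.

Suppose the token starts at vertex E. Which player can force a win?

Noah wins.

Use the standard recursion: the mover loses at a terminal position; elsewhere, the mover wins exactly when some move hands the opponent an L position.
Every edge goes from a vertex to one that appears earlier in the order B, F, E, C, D, A, so processing vertices in that order labels each vertex after all of its successors.
B: no outgoing edge → L
F: →B(L), so W
E: →F(W) only, which is W, so L
C: →E(L), so W
D: →E(L), so W
A: →B(L), so W
The starting position E is L: whatever Maya does, the opponent receives a W position.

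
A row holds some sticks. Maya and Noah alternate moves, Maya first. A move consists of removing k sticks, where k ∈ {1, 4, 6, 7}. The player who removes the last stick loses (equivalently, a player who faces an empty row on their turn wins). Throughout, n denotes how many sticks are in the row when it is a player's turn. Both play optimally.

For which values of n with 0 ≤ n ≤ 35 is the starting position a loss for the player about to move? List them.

Use the standard recursion: the mover wins at a terminal position; elsewhere, the mover wins exactly when some move hands the opponent an L position.
n=0: no move; the opponent has just taken the last stick and therefore loses → W
n=1: →0(W) only, which is W, so L
n=2: →1(L), so W
n=3: →2(W) only, which is W, so L
n=4: →3(L), so W
n=5: →1(L), so W
n=6: →5(W), 2(W), 0(W) — all W, so L
n=7: →6(L), so W
n=8: →1(L), so W
n=9: →3(L), so W
n=10: →6(L), so W
n=11: →10(W), 7(W), 5(W), 4(W) — all W, so L
n=12: →11(L), so W
n=13: →6(L), so W
n=14: →13(W), 10(W), 8(W), 7(W) — all W, so L
n=15: →14(L), so W
n=16: →15(W), 12(W), 10(W), 9(W) — all W, so L
n=17: →16(L), so W
n=18: →14(L), so W
n=19: →18(W), 15(W), 13(W), 12(W) — all W, so L
n=20: →19(L), so W
n=21: →14(L), so W
n=22: →16(L), so W
n=23: →19(L), so W
n=24: →23(W), 20(W), 18(W), 17(W) — all W, so L
n=25: →24(L), so W
n=26: →19(L), so W
n=27: →26(W), 23(W), 21(W), 20(W) — all W, so L
n=28: →27(L), so W
n=29: →28(W), 25(W), 23(W), 22(W) — all W, so L
n=30: →29(L), so W
n=31: →27(L), so W
n=32: →31(W), 28(W), 26(W), 25(W) — all W, so L
n=33: →32(L), so W
n=34: →27(L), so W
n=35: →29(L), so W
The losing starting values of n are exactly the entries labelled L in this table (11 of them).

1, 3, 6, 11, 14, 16, 19, 24, 27, 29, 32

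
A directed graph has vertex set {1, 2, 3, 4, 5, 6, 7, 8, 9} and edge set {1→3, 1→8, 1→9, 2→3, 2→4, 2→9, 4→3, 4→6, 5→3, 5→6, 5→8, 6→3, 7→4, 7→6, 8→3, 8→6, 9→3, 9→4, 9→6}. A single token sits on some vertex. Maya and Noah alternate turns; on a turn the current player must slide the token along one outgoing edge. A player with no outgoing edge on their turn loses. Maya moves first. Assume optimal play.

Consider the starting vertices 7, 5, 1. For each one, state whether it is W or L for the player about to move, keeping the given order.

7: L, 5: W, 1: W

Work bottom-up. With no move the player to move loses. Otherwise the position is W if at least one move leads to an L position for the opponent, and L if every move leads to a W.
Every edge goes from a vertex to one that appears earlier in the order 3, 6, 4, 9, 8, 7, 5, 2, 1, so processing vertices in that order labels each vertex after all of its successors.
3: no outgoing edge → L
6: can move to 3, which is L ⇒ W
4: can move to 3, which is L ⇒ W
9: can move to 3, which is L ⇒ W
8: can move to 3, which is L ⇒ W
7: moves to 4(W), 6(W); every one is W ⇒ L
5: can move to 3, which is L ⇒ W
2: can move to 3, which is L ⇒ W
1: can move to 3, which is L ⇒ W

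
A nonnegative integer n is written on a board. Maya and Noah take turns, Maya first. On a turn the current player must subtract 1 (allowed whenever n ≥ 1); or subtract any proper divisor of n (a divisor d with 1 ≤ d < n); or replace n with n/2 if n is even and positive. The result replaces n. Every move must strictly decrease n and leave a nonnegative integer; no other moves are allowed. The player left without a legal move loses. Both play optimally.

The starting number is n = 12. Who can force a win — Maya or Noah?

Label each position W (a win for the player to move) or L (a loss). A position with no legal move is L; any other position is W exactly when some move reaches an L, and L when every move reaches a W.
n=0: no move → L
n=1: can move to 0, which is L ⇒ W
n=2: the only move is to 1(W), a W ⇒ L
n=3: can move to 2, which is L ⇒ W
n=4: can move to 2, which is L ⇒ W
n=5: the only move is to 4(W), a W ⇒ L
n=6: can move to 5, which is L ⇒ W
n=7: the only move is to 6(W), a W ⇒ L
n=8: can move to 7, which is L ⇒ W
n=9: moves to 6(W), 8(W); every one is W ⇒ L
n=10: can move to 5, which is L ⇒ W
n=11: the only move is to 10(W), a W ⇒ L
n=12: can move to 9, which is L ⇒ W
From 12 Maya can move to 9, reaching an L position.

Maya wins.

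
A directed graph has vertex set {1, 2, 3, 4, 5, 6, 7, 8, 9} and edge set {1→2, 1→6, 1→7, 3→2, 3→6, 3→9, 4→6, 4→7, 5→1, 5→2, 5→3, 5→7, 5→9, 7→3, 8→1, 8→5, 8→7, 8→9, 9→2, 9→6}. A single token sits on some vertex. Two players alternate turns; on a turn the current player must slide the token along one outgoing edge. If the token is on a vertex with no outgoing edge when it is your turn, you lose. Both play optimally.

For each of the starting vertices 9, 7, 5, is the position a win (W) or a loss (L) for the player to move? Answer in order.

9: W, 7: L, 5: W

Compute win/loss labels from the base case upward. A position with no move is L. Any other position is W if it can reach an L in one move, else L.
Every edge goes from a vertex to one that appears earlier in the order 6, 2, 9, 3, 7, 1, 5, 8, 4, so processing vertices in that order labels each vertex after all of its successors.
6: no outgoing edge → L
2: no outgoing edge → L
9: →2(L), so W
3: →2(L), so W
7: →3(W) only, which is W, so L
1: →7(L), so W
5: →7(L), so W
8: →7(L), so W
4: →7(L), so W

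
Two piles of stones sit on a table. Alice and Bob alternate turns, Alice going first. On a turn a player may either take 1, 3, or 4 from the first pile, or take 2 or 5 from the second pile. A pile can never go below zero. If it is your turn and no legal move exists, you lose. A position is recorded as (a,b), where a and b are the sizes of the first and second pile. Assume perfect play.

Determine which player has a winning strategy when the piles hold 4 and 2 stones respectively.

Alice wins.

Label each position W (a win for the player to move) or L (a loss). A position with no legal move is L; any other position is W exactly when some move reaches an L, and L when every move reaches a W.
No move ever increases a pile, so every position that can arise here has a ≤ 4 and b ≤ 2; it is enough to label the cells with 0 ≤ a ≤ 4 and 0 ≤ b ≤ 2.
Every move lowers a or b (never raises either), so fill the grid row by row in increasing a, and left to right within a row: each cell's successors are then already labelled.
      b=0  b=1  b=2
a=0:    L    L    W
a=1:    W    W    L
a=2:    L    L    W
a=3:    W    W    L
a=4:    W    W    W
Cells with no legal move (terminal, hence L): (0,0), (0,1).
The remaining L cells, each justified by listing all of its moves:
(1,2): only reaches (0,2)(W), (1,0)(W), all W → L
(2,0): only reaches (1,0)(W), which is W → L
(2,1): only reaches (1,1)(W), which is W → L
(3,2): only reaches (2,2)(W), (0,2)(W), (3,0)(W), all W → L
Every other cell has at least one move into one of the L cells above, so it is W.
The starting position (4,2) is W: Alice should move to (3,2), handing over an L position.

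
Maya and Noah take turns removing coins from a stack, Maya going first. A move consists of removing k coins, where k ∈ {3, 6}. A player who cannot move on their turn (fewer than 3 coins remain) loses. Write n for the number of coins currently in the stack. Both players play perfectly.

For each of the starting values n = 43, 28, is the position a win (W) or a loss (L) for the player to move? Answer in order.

Positions with no move are L. A position that does have a move is losing for the player to move precisely when every available move leads to a winning position for the opponent. Fill in the labels:
n=0: no move → L
n=1: no move → L
n=2: no move → L
n=3: reaches L-position 0 → W
n=4: reaches L-position 1 → W
n=5: reaches L-position 2 → W
n=6: reaches L-position 0 → W
n=7: reaches L-position 1 → W
n=8: reaches L-position 2 → W
n=9: only reaches 6(W), 3(W), all W → L
n=10: only reaches 7(W), 4(W), all W → L
n=11: only reaches 8(W), 5(W), all W → L
n=12: reaches L-position 9 → W
n=13: reaches L-position 10 → W
n=14: reaches L-position 11 → W
n=15: reaches L-position 9 → W
n=16: reaches L-position 10 → W
n=17: reaches L-position 11 → W
n=18: only reaches 15(W), 12(W), all W → L
n=19: only reaches 16(W), 13(W), all W → L
n=20: only reaches 17(W), 14(W), all W → L
n=21: reaches L-position 18 → W
n=22: reaches L-position 19 → W
n=23: reaches L-position 20 → W
n=24: reaches L-position 18 → W
n=25: reaches L-position 19 → W
n=26: reaches L-position 20 → W
n=27: only reaches 24(W), 21(W), all W → L
n=28: only reaches 25(W), 22(W), all W → L
n=29: only reaches 26(W), 23(W), all W → L
n=30: reaches L-position 27 → W
n=31: reaches L-position 28 → W
n=32: reaches L-position 29 → W
n=33: reaches L-position 27 → W
n=34: reaches L-position 28 → W
n=35: reaches L-position 29 → W
n=36: only reaches 33(W), 30(W), all W → L
n=37: only reaches 34(W), 31(W), all W → L
n=38: only reaches 35(W), 32(W), all W → L
n=39: reaches L-position 36 → W
n=40: reaches L-position 37 → W
n=41: reaches L-position 38 → W
n=42: reaches L-position 36 → W
n=43: reaches L-position 37 → W

43: W, 28: L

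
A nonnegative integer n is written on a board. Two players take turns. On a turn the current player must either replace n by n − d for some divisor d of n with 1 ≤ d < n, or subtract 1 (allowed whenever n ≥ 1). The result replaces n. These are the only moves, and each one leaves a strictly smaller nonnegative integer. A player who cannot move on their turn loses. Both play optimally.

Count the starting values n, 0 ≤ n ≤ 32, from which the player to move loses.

16

Positions with no move are L. A position that does have a move is losing for the player to move precisely when every available move leads to a winning position for the opponent. Fill in the labels:
n=0: no move → L
n=1: →0(L), so W
n=2: →1(W) only, which is W, so L
n=3: →2(L), so W
n=4: →2(L), so W
n=5: →4(W) only, which is W, so L
n=6: →5(L), so W
n=7: →6(W) only, which is W, so L
n=8: →7(L), so W
n=9: →6(W), 8(W) — all W, so L
n=10: →5(L), so W
n=11: →10(W) only, which is W, so L
n=12: →9(L), so W
n=13: →12(W) only, which is W, so L
n=14: →7(L), so W
n=15: →10(W), 12(W), 14(W) — all W, so L
n=16: →15(L), so W
n=17: →16(W) only, which is W, so L
n=18: →9(L), so W
n=19: →18(W) only, which is W, so L
n=20: →15(L), so W
n=21: →14(W), 18(W), 20(W) — all W, so L
n=22: →11(L), so W
n=23: →22(W) only, which is W, so L
n=24: →21(L), so W
n=25: →20(W), 24(W) — all W, so L
n=26: →13(L), so W
n=27: →18(W), 24(W), 26(W) — all W, so L
n=28: →21(L), so W
n=29: →28(W) only, which is W, so L
n=30: →15(L), so W
n=31: →30(W) only, which is W, so L
n=32: →31(L), so W
L entries with 0 ≤ n ≤ 32: n = 0, 2, 5, 7, 9, 11, 13, 15, 17, 19, 21, 23, 25, 27, 29, 31; that makes 16.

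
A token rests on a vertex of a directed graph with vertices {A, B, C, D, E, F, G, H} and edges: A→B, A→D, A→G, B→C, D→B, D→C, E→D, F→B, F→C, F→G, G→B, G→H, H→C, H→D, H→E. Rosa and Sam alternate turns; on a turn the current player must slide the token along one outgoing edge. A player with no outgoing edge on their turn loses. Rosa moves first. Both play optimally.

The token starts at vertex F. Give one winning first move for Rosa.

Label each position W (a win for the player to move) or L (a loss). A position with no legal move is L; any other position is W exactly when some move reaches an L, and L when every move reaches a W.
Every edge goes from a vertex to one that appears earlier in the order C, B, D, E, H, G, F, A, so processing vertices in that order labels each vertex after all of its successors.
C: no outgoing edge → L
B: reaches L-position C → W
D: reaches L-position C → W
E: only reaches D(W), which is W → L
H: reaches L-position E → W
G: only reaches H(W), B(W), all W → L
F: reaches L-position G → W
A: reaches L-position G → W
From F, the L positions reachable in one move are: G, C. Any move reaching one of these is winning.

Move to G.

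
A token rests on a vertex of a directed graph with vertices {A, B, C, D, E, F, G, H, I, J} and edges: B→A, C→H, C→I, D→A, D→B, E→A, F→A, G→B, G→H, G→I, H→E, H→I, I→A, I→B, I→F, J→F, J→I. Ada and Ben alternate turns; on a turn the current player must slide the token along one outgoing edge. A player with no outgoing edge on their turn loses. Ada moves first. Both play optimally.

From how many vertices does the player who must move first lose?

3

Classify positions by backward induction: terminal positions (no move available) are L. From any other position, the mover wins iff some move reaches an L.
Every edge goes from a vertex to one that appears earlier in the order A, B, E, F, I, H, D, J, C, G, so processing vertices in that order labels each vertex after all of its successors.
A: no outgoing edge → L
B: reaches L-position A → W
E: reaches L-position A → W
F: reaches L-position A → W
I: reaches L-position A → W
H: only reaches I(W), E(W), all W → L
D: reaches L-position A → W
J: only reaches I(W), F(W), all W → L
C: reaches L-position H → W
G: reaches L-position H → W
The L vertices are A, H, J; that is 3 in all.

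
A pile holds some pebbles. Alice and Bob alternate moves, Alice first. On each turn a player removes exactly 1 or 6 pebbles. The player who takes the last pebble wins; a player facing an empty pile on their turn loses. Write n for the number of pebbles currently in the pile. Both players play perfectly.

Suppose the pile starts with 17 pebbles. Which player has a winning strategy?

Alice wins.

Classify positions by backward induction: terminal positions (no move available) are L. From any other position, the mover wins iff some move reaches an L.
n=0: no move → L
n=1: W (go to 0, an L position)
n=2: L (sole option 1(W) is W)
n=3: W (go to 2, an L position)
n=4: L (sole option 3(W) is W)
n=5: W (go to 4, an L position)
n=6: W (go to 0, an L position)
n=7: L (options 6(W), 1(W) are all W)
n=8: W (go to 7, an L position)
n=9: L (options 8(W), 3(W) are all W)
n=10: W (go to 9, an L position)
n=11: L (options 10(W), 5(W) are all W)
n=12: W (go to 11, an L position)
n=13: W (go to 7, an L position)
n=14: L (options 13(W), 8(W) are all W)
n=15: W (go to 14, an L position)
n=16: L (options 15(W), 10(W) are all W)
n=17: W (go to 16, an L position)
From 17 Alice can remove 1, leaving 16, reaching an L position.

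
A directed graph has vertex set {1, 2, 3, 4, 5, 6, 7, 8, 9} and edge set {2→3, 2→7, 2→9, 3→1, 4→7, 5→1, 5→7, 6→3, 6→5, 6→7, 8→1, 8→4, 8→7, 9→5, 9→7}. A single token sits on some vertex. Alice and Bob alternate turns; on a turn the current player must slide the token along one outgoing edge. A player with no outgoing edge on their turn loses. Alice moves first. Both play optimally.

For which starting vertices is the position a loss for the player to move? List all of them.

Positions with no move are L. A position that does have a move is losing for the player to move precisely when every available move leads to a winning position for the opponent. Fill in the labels:
Every edge goes from a vertex to one that appears earlier in the order 7, 1, 3, 5, 9, 6, 4, 2, 8, so processing vertices in that order labels each vertex after all of its successors.
7: no outgoing edge → L
1: no outgoing edge → L
3: W (go to 1, an L position)
5: W (go to 1, an L position)
9: W (go to 7, an L position)
6: W (go to 7, an L position)
4: W (go to 7, an L position)
2: W (go to 7, an L position)
8: W (go to 1, an L position)
Reading off the rows marked L gives the requested list; there are 2 such vertices.

1, 7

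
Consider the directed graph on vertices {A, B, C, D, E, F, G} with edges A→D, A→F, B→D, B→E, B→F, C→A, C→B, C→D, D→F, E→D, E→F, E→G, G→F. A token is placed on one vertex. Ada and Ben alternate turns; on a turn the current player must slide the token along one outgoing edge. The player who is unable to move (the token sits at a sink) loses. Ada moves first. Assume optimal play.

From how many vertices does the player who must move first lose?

2

Classify positions by backward induction: terminal positions (no move available) are L. From any other position, the mover wins iff some move reaches an L.
Every edge goes from a vertex to one that appears earlier in the order F, G, D, E, A, B, C, so processing vertices in that order labels each vertex after all of its successors.
F: no outgoing edge → L
G: →F(L), so W
D: →F(L), so W
E: →F(L), so W
A: →F(L), so W
B: →F(L), so W
C: →B(W), A(W), D(W) — all W, so L
The L vertices are C, F; that is 2 in all.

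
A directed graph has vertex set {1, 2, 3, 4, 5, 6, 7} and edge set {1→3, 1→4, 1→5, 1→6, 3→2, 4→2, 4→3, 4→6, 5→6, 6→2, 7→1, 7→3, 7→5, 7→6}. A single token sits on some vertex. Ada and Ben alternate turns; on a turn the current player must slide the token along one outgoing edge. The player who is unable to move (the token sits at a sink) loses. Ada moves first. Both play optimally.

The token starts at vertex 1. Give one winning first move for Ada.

Move to 5.

Work bottom-up. With no move the player to move loses. Otherwise the position is W if at least one move leads to an L position for the opponent, and L if every move leads to a W.
Every edge goes from a vertex to one that appears earlier in the order 2, 6, 5, 3, 4, 1, 7, so processing vertices in that order labels each vertex after all of its successors.
2: no outgoing edge → L
6: reaches L-position 2 → W
5: only reaches 6(W), which is W → L
3: reaches L-position 2 → W
4: reaches L-position 2 → W
1: reaches L-position 5 → W
7: reaches L-position 5 → W
From 1, the L positions reachable in one move are: 5.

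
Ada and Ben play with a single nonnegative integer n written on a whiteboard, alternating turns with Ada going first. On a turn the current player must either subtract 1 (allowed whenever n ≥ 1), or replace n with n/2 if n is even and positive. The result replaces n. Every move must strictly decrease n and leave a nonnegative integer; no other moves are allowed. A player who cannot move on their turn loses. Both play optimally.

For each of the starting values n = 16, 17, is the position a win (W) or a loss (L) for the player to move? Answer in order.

Use the standard recursion: the mover loses at a terminal position; elsewhere, the mover wins exactly when some move hands the opponent an L position.
n=0: no move → L
n=1: →0(L), so W
n=2: →1(W) only, which is W, so L
n=3: →2(L), so W
n=4: →2(L), so W
n=5: →4(W) only, which is W, so L
n=6: →5(L), so W
n=7: →6(W) only, which is W, so L
n=8: →7(L), so W
n=9: →8(W) only, which is W, so L
n=10: →5(L), so W
n=11: →10(W) only, which is W, so L
n=12: →11(L), so W
n=13: →12(W) only, which is W, so L
n=14: →7(L), so W
n=15: →14(W) only, which is W, so L
n=16: →15(L), so W
n=17: →16(W) only, which is W, so L

16: W, 17: L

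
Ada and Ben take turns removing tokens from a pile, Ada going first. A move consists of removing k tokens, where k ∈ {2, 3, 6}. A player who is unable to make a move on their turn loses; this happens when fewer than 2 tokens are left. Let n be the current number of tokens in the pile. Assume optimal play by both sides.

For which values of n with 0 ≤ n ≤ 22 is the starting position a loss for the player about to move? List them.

0, 1, 5, 9, 10, 14, 18, 19

Classify positions by backward induction: terminal positions (no move available) are L. From any other position, the mover wins iff some move reaches an L.
n=0: no move → L
n=1: no move → L
n=2: reaches L-position 0 → W
n=3: reaches L-position 1 → W
n=4: reaches L-position 1 → W
n=5: only reaches 3(W), 2(W), all W → L
n=6: reaches L-position 0 → W
n=7: reaches L-position 5 → W
n=8: reaches L-position 5 → W
n=9: only reaches 7(W), 6(W), 3(W), all W → L
n=10: only reaches 8(W), 7(W), 4(W), all W → L
n=11: reaches L-position 9 → W
n=12: reaches L-position 10 → W
n=13: reaches L-position 10 → W
n=14: only reaches 12(W), 11(W), 8(W), all W → L
n=15: reaches L-position 9 → W
n=16: reaches L-position 14 → W
n=17: reaches L-position 14 → W
n=18: only reaches 16(W), 15(W), 12(W), all W → L
n=19: only reaches 17(W), 16(W), 13(W), all W → L
n=20: reaches L-position 18 → W
n=21: reaches L-position 19 → W
n=22: reaches L-position 19 → W
The losing starting values of n are exactly the entries labelled L in this table (8 of them).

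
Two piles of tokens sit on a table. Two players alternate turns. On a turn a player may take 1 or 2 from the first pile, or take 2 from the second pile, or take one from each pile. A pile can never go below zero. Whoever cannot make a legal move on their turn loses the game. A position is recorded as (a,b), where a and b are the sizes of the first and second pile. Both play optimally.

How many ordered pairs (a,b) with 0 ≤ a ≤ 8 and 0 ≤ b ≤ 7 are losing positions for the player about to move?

Use the standard recursion: the mover loses at a terminal position; elsewhere, the mover wins exactly when some move hands the opponent an L position.
Every move lowers a or b (never raises either), so fill the grid row by row in increasing a, and left to right within a row: each cell's successors are then already labelled.
      b=0  b=1  b=2  b=3  b=4  b=5  b=6  b=7
a=0:    L    L    W    W    L    L    W    W
a=1:    W    W    W    L    W    W    W    L
a=2:    W    W    L    W    W    W    L    W
a=3:    L    L    W    W    L    L    W    W
a=4:    W    W    W    L    W    W    W    L
a=5:    W    W    L    W    W    W    L    W
a=6:    L    L    W    W    L    L    W    W
a=7:    W    W    W    L    W    W    W    L
a=8:    W    W    L    W    W    W    L    W
Cells with no legal move (terminal, hence L): (0,0), (0,1).
The remaining L cells, each justified by listing all of its moves:
(0,4): the only move is to (0,2)(W), a W ⇒ L
(0,5): the only move is to (0,3)(W), a W ⇒ L
(1,3): moves to (0,3)(W), (1,1)(W), (0,2)(W); every one is W ⇒ L
(1,7): moves to (0,7)(W), (1,5)(W), (0,6)(W); every one is W ⇒ L
(2,2): moves to (1,2)(W), (0,2)(W), (2,0)(W), (1,1)(W); every one is W ⇒ L
(2,6): moves to (1,6)(W), (0,6)(W), (2,4)(W), (1,5)(W); every one is W ⇒ L
(3,0): moves to (2,0)(W), (1,0)(W); every one is W ⇒ L
(3,1): moves to (2,1)(W), (1,1)(W), (2,0)(W); every one is W ⇒ L
(3,4): moves to (2,4)(W), (1,4)(W), (3,2)(W), (2,3)(W); every one is W ⇒ L
(3,5): moves to (2,5)(W), (1,5)(W), (3,3)(W), (2,4)(W); every one is W ⇒ L
(4,3): moves to (3,3)(W), (2,3)(W), (4,1)(W), (3,2)(W); every one is W ⇒ L
(4,7): moves to (3,7)(W), (2,7)(W), (4,5)(W), (3,6)(W); every one is W ⇒ L
(5,2): moves to (4,2)(W), (3,2)(W), (5,0)(W), (4,1)(W); every one is W ⇒ L
(5,6): moves to (4,6)(W), (3,6)(W), (5,4)(W), (4,5)(W); every one is W ⇒ L
(6,0): moves to (5,0)(W), (4,0)(W); every one is W ⇒ L
(6,1): moves to (5,1)(W), (4,1)(W), (5,0)(W); every one is W ⇒ L
(6,4): moves to (5,4)(W), (4,4)(W), (6,2)(W), (5,3)(W); every one is W ⇒ L
(6,5): moves to (5,5)(W), (4,5)(W), (6,3)(W), (5,4)(W); every one is W ⇒ L
(7,3): moves to (6,3)(W), (5,3)(W), (7,1)(W), (6,2)(W); every one is W ⇒ L
(7,7): moves to (6,7)(W), (5,7)(W), (7,5)(W), (6,6)(W); every one is W ⇒ L
(8,2): moves to (7,2)(W), (6,2)(W), (8,0)(W), (7,1)(W); every one is W ⇒ L
(8,6): moves to (7,6)(W), (6,6)(W), (8,4)(W), (7,5)(W); every one is W ⇒ L
Every other cell has at least one move into one of the L cells above, so it is W.
L cells per row: a=0: 4, a=1: 2, a=2: 2, a=3: 4, a=4: 2, a=5: 2, a=6: 4, a=7: 2, a=8: 2; total 24.

24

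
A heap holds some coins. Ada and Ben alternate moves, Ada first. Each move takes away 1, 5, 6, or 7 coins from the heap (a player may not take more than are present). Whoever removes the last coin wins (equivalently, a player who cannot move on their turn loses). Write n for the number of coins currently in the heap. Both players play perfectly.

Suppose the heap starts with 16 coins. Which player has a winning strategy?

Ben wins.

Compute win/loss labels from the base case upward. A position with no move is L. Any other position is W if it can reach an L in one move, else L.
n=0: no move → L
n=1: reaches L-position 0 → W
n=2: only reaches 1(W), which is W → L
n=3: reaches L-position 2 → W
n=4: only reaches 3(W), which is W → L
n=5: reaches L-position 4 → W
n=6: reaches L-position 0 → W
n=7: reaches L-position 2 → W
n=8: reaches L-position 2 → W
n=9: reaches L-position 4 → W
n=10: reaches L-position 4 → W
n=11: reaches L-position 4 → W
n=12: only reaches 11(W), 7(W), 6(W), 5(W), all W → L
n=13: reaches L-position 12 → W
n=14: only reaches 13(W), 9(W), 8(W), 7(W), all W → L
n=15: reaches L-position 14 → W
n=16: only reaches 15(W), 11(W), 10(W), 9(W), all W → L
Every move from 16 reaches a W position, so the mover loses.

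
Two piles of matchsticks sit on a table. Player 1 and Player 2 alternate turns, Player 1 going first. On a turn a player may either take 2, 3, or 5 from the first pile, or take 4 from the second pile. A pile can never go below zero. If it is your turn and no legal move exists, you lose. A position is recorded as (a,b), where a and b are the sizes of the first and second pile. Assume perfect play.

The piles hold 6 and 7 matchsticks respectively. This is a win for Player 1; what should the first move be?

Use the standard recursion: the mover loses at a terminal position; elsewhere, the mover wins exactly when some move hands the opponent an L position.
No move ever increases a pile, so every position that can arise here has a ≤ 6 and b ≤ 7; it is enough to label the cells with 0 ≤ a ≤ 6 and 0 ≤ b ≤ 7.
Every move lowers a or b (never raises either), so fill the grid row by row in increasing a, and left to right within a row: each cell's successors are then already labelled.
      b=0  b=1  b=2  b=3  b=4  b=5  b=6  b=7
a=0:    L    L    L    L    W    W    W    W
a=1:    L    L    L    L    W    W    W    W
a=2:    W    W    W    W    L    L    L    L
a=3:    W    W    W    W    L    L    L    L
a=4:    W    W    W    W    W    W    W    W
a=5:    W    W    W    W    W    W    W    W
a=6:    W    W    W    W    W    W    W    W
Cells with no legal move (terminal, hence L): (0,0), (0,1), (0,2), (0,3), (1,0), (1,1), (1,2), (1,3).
The remaining L cells, each justified by listing all of its moves:
(2,4): L (options (0,4)(W), (2,0)(W) are all W)
(2,5): L (options (0,5)(W), (2,1)(W) are all W)
(2,6): L (options (0,6)(W), (2,2)(W) are all W)
(2,7): L (options (0,7)(W), (2,3)(W) are all W)
(3,4): L (options (1,4)(W), (0,4)(W), (3,0)(W) are all W)
(3,5): L (options (1,5)(W), (0,5)(W), (3,1)(W) are all W)
(3,6): L (options (1,6)(W), (0,6)(W), (3,2)(W) are all W)
(3,7): L (options (1,7)(W), (0,7)(W), (3,3)(W) are all W)
Every other cell has at least one move into one of the L cells above, so it is W.
From (6,7), the L positions reachable in one move are: (3,7).

Move to (3,7).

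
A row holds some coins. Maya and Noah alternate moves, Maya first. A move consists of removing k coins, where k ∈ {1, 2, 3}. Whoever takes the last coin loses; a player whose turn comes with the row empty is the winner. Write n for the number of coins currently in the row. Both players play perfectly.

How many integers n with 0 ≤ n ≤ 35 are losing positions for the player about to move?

Use the standard recursion: the mover wins at a terminal position; elsewhere, the mover wins exactly when some move hands the opponent an L position.
n=0: no move; the opponent has just taken the last coin and therefore loses → W
n=1: L (sole option 0(W) is W)
n=2: W (go to 1, an L position)
n=3: W (go to 1, an L position)
n=4: W (go to 1, an L position)
n=5: L (options 4(W), 3(W), 2(W) are all W)
n=6: W (go to 5, an L position)
n=7: W (go to 5, an L position)
n=8: W (go to 5, an L position)
n=9: L (options 8(W), 7(W), 6(W) are all W)
n=10: W (go to 9, an L position)
n=11: W (go to 9, an L position)
n=12: W (go to 9, an L position)
n=13: L (options 12(W), 11(W), 10(W) are all W)
n=14: W (go to 13, an L position)
n=15: W (go to 13, an L position)
n=16: W (go to 13, an L position)
n=17: L (options 16(W), 15(W), 14(W) are all W)
n=18: W (go to 17, an L position)
n=19: W (go to 17, an L position)
n=20: W (go to 17, an L position)
n=21: L (options 20(W), 19(W), 18(W) are all W)
n=22: W (go to 21, an L position)
n=23: W (go to 21, an L position)
n=24: W (go to 21, an L position)
n=25: L (options 24(W), 23(W), 22(W) are all W)
n=26: W (go to 25, an L position)
n=27: W (go to 25, an L position)
n=28: W (go to 25, an L position)
n=29: L (options 28(W), 27(W), 26(W) are all W)
n=30: W (go to 29, an L position)
n=31: W (go to 29, an L position)
n=32: W (go to 29, an L position)
n=33: L (options 32(W), 31(W), 30(W) are all W)
n=34: W (go to 33, an L position)
n=35: W (go to 33, an L position)
L entries with 0 ≤ n ≤ 35: n = 1, 5, 9, 13, 17, 21, 25, 29, 33; that makes 9.

9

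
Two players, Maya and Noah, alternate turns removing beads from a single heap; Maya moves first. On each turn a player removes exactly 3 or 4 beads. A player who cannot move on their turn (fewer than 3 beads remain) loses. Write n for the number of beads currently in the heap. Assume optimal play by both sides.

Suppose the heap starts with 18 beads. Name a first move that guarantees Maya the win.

Remove 3, leaving 15.

Positions with no move are L. A position that does have a move is losing for the player to move precisely when every available move leads to a winning position for the opponent. Fill in the labels:
n=0: no move → L
n=1: no move → L
n=2: no move → L
n=3: reaches L-position 0 → W
n=4: reaches L-position 1 → W
n=5: reaches L-position 2 → W
n=6: reaches L-position 2 → W
n=7: only reaches 4(W), 3(W), all W → L
n=8: only reaches 5(W), 4(W), all W → L
n=9: only reaches 6(W), 5(W), all W → L
n=10: reaches L-position 7 → W
n=11: reaches L-position 8 → W
n=12: reaches L-position 9 → W
n=13: reaches L-position 9 → W
n=14: only reaches 11(W), 10(W), all W → L
n=15: only reaches 12(W), 11(W), all W → L
n=16: only reaches 13(W), 12(W), all W → L
n=17: reaches L-position 14 → W
n=18: reaches L-position 15 → W
From 18, the L positions reachable in one move are: 15, 14. Any move reaching one of these is winning.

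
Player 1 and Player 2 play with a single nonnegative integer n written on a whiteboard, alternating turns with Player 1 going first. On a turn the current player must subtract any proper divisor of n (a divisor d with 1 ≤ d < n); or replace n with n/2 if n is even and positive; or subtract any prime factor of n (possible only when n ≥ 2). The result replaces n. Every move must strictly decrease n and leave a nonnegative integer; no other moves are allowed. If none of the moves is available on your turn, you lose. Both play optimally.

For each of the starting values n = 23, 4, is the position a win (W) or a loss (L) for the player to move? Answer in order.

Use the standard recursion: the mover loses at a terminal position; elsewhere, the mover wins exactly when some move hands the opponent an L position.
n=0: no move → L
n=1: no move → L
n=2: W (go to 0, an L position)
n=3: W (go to 0, an L position)
n=4: L (options 2(W), 3(W) are all W)
n=5: W (go to 0, an L position)
n=6: W (go to 4, an L position)
n=7: W (go to 0, an L position)
n=8: W (go to 4, an L position)
n=9: L (options 6(W), 8(W) are all W)
n=10: W (go to 9, an L position)
n=11: W (go to 0, an L position)
n=12: W (go to 9, an L position)
n=13: W (go to 0, an L position)
n=14: L (options 7(W), 12(W), 13(W) are all W)
n=15: W (go to 14, an L position)
n=16: W (go to 14, an L position)
n=17: W (go to 0, an L position)
n=18: W (go to 9, an L position)
n=19: W (go to 0, an L position)
n=20: L (options 10(W), 15(W), 16(W), 18(W), 19(W) are all W)
n=21: W (go to 14, an L position)
n=22: W (go to 20, an L position)
n=23: W (go to 0, an L position)

23: W, 4: L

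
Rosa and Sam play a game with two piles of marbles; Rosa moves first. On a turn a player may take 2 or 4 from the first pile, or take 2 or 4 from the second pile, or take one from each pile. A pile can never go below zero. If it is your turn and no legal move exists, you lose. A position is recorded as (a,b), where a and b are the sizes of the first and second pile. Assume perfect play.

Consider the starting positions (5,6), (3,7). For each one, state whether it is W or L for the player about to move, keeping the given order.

Classify positions by backward induction: terminal positions (no move available) are L. From any other position, the mover wins iff some move reaches an L.
No move ever increases a pile, so every position that can arise here has a ≤ 5 and b ≤ 7; it is enough to label the cells with 0 ≤ a ≤ 5 and 0 ≤ b ≤ 7.
Every move lowers a or b (never raises either), so fill the grid row by row in increasing a, and left to right within a row: each cell's successors are then already labelled.
      b=0  b=1  b=2  b=3  b=4  b=5  b=6  b=7
a=0:    L    L    W    W    W    W    L    L
a=1:    L    W    W    L    W    W    L    W
a=2:    W    W    L    L    W    W    W    W
a=3:    W    L    L    W    W    W    W    L
a=4:    W    W    W    W    L    L    W    W
a=5:    W    W    W    W    L    W    W    W
Cells with no legal move (terminal, hence L): (0,0), (0,1), (1,0).
The remaining L cells, each justified by listing all of its moves:
(0,6): only reaches (0,4)(W), (0,2)(W), all W → L
(0,7): only reaches (0,5)(W), (0,3)(W), all W → L
(1,3): only reaches (1,1)(W), (0,2)(W), all W → L
(1,6): only reaches (1,4)(W), (1,2)(W), (0,5)(W), all W → L
(2,2): only reaches (0,2)(W), (2,0)(W), (1,1)(W), all W → L
(2,3): only reaches (0,3)(W), (2,1)(W), (1,2)(W), all W → L
(3,1): only reaches (1,1)(W), (2,0)(W), all W → L
(3,2): only reaches (1,2)(W), (3,0)(W), (2,1)(W), all W → L
(3,7): only reaches (1,7)(W), (3,5)(W), (3,3)(W), (2,6)(W), all W → L
(4,4): only reaches (2,4)(W), (0,4)(W), (4,2)(W), (4,0)(W), (3,3)(W), all W → L
(4,5): only reaches (2,5)(W), (0,5)(W), (4,3)(W), (4,1)(W), (3,4)(W), all W → L
(5,4): only reaches (3,4)(W), (1,4)(W), (5,2)(W), (5,0)(W), (4,3)(W), all W → L
Every other cell has at least one move into one of the L cells above, so it is W.
(5,6): the move to (1,6) reaches an L cell, so W
(3,7): one of the L cells justified above, so L

(5,6): W, (3,7): L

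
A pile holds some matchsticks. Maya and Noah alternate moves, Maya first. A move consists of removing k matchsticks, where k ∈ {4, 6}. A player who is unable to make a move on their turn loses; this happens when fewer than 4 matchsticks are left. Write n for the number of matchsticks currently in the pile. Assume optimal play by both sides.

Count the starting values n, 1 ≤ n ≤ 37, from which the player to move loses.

Build the W/L table. Terminal = L. A non-terminal position is W if it has a move to some L; otherwise it is L.
n=0: no move → L
n=1: no move → L
n=2: no move → L
n=3: no move → L
n=4: can move to 0, which is L ⇒ W
n=5: can move to 1, which is L ⇒ W
n=6: can move to 2, which is L ⇒ W
n=7: can move to 3, which is L ⇒ W
n=8: can move to 2, which is L ⇒ W
n=9: can move to 3, which is L ⇒ W
n=10: moves to 6(W), 4(W); every one is W ⇒ L
n=11: moves to 7(W), 5(W); every one is W ⇒ L
n=12: moves to 8(W), 6(W); every one is W ⇒ L
n=13: moves to 9(W), 7(W); every one is W ⇒ L
n=14: can move to 10, which is L ⇒ W
n=15: can move to 11, which is L ⇒ W
n=16: can move to 12, which is L ⇒ W
n=17: can move to 13, which is L ⇒ W
n=18: can move to 12, which is L ⇒ W
n=19: can move to 13, which is L ⇒ W
n=20: moves to 16(W), 14(W); every one is W ⇒ L
n=21: moves to 17(W), 15(W); every one is W ⇒ L
n=22: moves to 18(W), 16(W); every one is W ⇒ L
n=23: moves to 19(W), 17(W); every one is W ⇒ L
n=24: can move to 20, which is L ⇒ W
n=25: can move to 21, which is L ⇒ W
n=26: can move to 22, which is L ⇒ W
n=27: can move to 23, which is L ⇒ W
n=28: can move to 22, which is L ⇒ W
n=29: can move to 23, which is L ⇒ W
n=30: moves to 26(W), 24(W); every one is W ⇒ L
n=31: moves to 27(W), 25(W); every one is W ⇒ L
n=32: moves to 28(W), 26(W); every one is W ⇒ L
n=33: moves to 29(W), 27(W); every one is W ⇒ L
n=34: can move to 30, which is L ⇒ W
n=35: can move to 31, which is L ⇒ W
n=36: can move to 32, which is L ⇒ W
n=37: can move to 33, which is L ⇒ W
L entries with 1 ≤ n ≤ 37 (n=0 is outside the asked range and is not counted): n = 1, 2, 3, 10, 11, 12, 13, 20, 21, 22, 23, 30, 31, 32, 33; that makes 15.

15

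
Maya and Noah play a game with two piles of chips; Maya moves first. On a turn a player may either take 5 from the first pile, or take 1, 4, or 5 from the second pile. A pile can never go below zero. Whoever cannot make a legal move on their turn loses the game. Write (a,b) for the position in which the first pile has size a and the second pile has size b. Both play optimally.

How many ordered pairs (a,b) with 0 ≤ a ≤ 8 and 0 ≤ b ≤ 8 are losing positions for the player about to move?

23

Classify positions by backward induction: terminal positions (no move available) are L. From any other position, the mover wins iff some move reaches an L.
Every move lowers a or b (never raises either), so fill the grid row by row in increasing a, and left to right within a row: each cell's successors are then already labelled.
      b=0  b=1  b=2  b=3  b=4  b=5  b=6  b=7  b=8
a=0:    L    W    L    W    W    W    W    W    L
a=1:    L    W    L    W    W    W    W    W    L
a=2:    L    W    L    W    W    W    W    W    L
a=3:    L    W    L    W    W    W    W    W    L
a=4:    L    W    L    W    W    W    W    W    L
a=5:    W    L    W    L    W    W    W    W    W
a=6:    W    L    W    L    W    W    W    W    W
a=7:    W    L    W    L    W    W    W    W    W
a=8:    W    L    W    L    W    W    W    W    W
Cells with no legal move (terminal, hence L): (0,0), (1,0), (2,0), (3,0), (4,0).
The remaining L cells, each justified by listing all of its moves:
(0,2): L (sole option (0,1)(W) is W)
(0,8): L (options (0,7)(W), (0,4)(W), (0,3)(W) are all W)
(1,2): L (sole option (1,1)(W) is W)
(1,8): L (options (1,7)(W), (1,4)(W), (1,3)(W) are all W)
(2,2): L (sole option (2,1)(W) is W)
(2,8): L (options (2,7)(W), (2,4)(W), (2,3)(W) are all W)
(3,2): L (sole option (3,1)(W) is W)
(3,8): L (options (3,7)(W), (3,4)(W), (3,3)(W) are all W)
(4,2): L (sole option (4,1)(W) is W)
(4,8): L (options (4,7)(W), (4,4)(W), (4,3)(W) are all W)
(5,1): L (options (0,1)(W), (5,0)(W) are all W)
(5,3): L (options (0,3)(W), (5,2)(W) are all W)
(6,1): L (options (1,1)(W), (6,0)(W) are all W)
(6,3): L (options (1,3)(W), (6,2)(W) are all W)
(7,1): L (options (2,1)(W), (7,0)(W) are all W)
(7,3): L (options (2,3)(W), (7,2)(W) are all W)
(8,1): L (options (3,1)(W), (8,0)(W) are all W)
(8,3): L (options (3,3)(W), (8,2)(W) are all W)
Every other cell has at least one move into one of the L cells above, so it is W.
L cells per row: a=0: 3, a=1: 3, a=2: 3, a=3: 3, a=4: 3, a=5: 2, a=6: 2, a=7: 2, a=8: 2; total 23.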